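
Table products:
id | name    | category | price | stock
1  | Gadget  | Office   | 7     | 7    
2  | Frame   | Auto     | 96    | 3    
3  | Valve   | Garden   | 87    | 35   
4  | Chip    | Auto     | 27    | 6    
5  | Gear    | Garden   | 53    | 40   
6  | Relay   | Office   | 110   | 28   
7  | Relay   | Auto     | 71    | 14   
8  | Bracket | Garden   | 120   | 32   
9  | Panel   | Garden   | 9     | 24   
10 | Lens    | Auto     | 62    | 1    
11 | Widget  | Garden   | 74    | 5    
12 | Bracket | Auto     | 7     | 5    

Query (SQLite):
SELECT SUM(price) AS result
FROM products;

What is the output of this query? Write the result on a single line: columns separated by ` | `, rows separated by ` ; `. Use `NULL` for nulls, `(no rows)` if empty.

723

All price values: [7, 96, 87, 27, 53, 110, 71, 120, 9, 62, 74, 7].
SUM of non-NULL values = 723.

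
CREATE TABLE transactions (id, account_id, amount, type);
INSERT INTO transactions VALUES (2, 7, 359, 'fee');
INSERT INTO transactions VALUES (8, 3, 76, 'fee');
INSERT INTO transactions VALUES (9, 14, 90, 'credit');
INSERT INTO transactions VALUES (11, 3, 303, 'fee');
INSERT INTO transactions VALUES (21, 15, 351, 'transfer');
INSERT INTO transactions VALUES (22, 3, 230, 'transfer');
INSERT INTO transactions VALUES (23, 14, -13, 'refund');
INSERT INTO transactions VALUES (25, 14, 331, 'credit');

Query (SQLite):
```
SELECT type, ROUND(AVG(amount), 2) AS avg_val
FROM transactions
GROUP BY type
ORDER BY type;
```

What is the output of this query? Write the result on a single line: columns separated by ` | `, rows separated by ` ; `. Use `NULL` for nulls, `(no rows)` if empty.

credit | 210.5 ; fee | 246 ; refund | -13 ; transfer | 290.5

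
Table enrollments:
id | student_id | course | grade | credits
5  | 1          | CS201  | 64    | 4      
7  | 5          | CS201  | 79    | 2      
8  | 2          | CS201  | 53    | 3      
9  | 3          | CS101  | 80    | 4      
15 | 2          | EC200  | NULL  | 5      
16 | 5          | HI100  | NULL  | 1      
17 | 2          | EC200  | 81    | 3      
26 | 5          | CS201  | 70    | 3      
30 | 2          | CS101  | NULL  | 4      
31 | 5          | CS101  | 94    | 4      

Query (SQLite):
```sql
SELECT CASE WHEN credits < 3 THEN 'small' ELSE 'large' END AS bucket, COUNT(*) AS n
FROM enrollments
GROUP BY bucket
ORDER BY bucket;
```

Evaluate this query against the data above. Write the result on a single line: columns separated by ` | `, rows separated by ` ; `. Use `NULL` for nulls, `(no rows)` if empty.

large | 8 ; small | 2

Bucket rows by credits < 3 → 'small' else 'large'; count each bucket.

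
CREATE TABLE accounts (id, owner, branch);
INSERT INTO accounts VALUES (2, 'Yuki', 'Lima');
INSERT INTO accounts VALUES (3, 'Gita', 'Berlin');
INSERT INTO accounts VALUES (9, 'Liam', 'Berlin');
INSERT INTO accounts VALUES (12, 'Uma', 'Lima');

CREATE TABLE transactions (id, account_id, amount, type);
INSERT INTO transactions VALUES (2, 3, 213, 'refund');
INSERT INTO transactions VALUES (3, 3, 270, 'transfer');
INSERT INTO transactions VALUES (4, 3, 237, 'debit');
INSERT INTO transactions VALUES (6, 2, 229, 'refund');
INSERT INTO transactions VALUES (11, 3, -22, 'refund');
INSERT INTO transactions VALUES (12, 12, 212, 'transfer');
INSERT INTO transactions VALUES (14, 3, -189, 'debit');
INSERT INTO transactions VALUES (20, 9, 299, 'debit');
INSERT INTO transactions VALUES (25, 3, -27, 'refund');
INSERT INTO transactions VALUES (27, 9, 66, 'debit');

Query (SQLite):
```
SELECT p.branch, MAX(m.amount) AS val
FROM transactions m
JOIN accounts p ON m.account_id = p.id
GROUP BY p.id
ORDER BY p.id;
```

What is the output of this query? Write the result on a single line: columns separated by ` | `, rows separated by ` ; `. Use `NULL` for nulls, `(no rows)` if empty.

Lima | 229 ; Berlin | 270 ; Berlin | 299 ; Lima | 212

Join each transactions row to its accounts via account_id.
Group joined rows by accounts.id; compute MAX(m.amount) per group.
  2: ids {6} → MAX(m.amount)=229
  3: ids {2, 3, 4, 11, 14, 25} → MAX(m.amount)=270
  9: ids {20, 27} → MAX(m.amount)=299
  12: ids {12} → MAX(m.amount)=212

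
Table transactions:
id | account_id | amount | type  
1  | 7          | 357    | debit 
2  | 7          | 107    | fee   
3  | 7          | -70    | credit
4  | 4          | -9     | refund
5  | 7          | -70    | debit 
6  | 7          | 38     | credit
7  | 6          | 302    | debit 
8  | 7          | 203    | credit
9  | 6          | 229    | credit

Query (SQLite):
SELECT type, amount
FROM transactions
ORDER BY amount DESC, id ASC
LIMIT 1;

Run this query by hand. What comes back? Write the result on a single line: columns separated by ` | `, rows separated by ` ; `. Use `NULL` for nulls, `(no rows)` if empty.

debit | 357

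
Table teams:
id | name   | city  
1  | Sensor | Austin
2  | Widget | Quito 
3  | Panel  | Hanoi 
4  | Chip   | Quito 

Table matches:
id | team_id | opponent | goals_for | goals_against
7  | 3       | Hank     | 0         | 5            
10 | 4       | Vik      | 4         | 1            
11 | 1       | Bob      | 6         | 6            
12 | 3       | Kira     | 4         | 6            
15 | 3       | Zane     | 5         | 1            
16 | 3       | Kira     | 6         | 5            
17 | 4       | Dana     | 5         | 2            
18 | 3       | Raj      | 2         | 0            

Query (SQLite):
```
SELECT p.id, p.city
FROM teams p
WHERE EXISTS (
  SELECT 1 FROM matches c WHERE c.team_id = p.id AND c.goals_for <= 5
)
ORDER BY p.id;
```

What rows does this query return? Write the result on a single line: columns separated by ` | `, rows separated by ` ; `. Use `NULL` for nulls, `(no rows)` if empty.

3 | Hanoi ; 4 | Quito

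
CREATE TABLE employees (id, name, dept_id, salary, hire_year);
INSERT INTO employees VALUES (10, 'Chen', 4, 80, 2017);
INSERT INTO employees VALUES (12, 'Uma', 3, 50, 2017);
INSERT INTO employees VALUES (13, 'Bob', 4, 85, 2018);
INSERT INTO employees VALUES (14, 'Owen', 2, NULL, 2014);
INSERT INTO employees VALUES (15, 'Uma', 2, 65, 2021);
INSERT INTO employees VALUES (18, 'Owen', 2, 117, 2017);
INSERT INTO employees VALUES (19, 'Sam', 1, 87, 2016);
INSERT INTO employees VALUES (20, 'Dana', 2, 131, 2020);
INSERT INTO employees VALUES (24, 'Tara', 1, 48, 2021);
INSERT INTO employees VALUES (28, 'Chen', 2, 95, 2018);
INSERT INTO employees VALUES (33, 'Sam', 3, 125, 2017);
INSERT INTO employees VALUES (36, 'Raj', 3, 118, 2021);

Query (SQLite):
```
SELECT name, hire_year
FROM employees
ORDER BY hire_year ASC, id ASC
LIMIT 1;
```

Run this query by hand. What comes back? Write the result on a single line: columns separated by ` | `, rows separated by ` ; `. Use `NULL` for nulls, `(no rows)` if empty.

Owen | 2014

Sort by hire_year asc, tiebreak id asc: (2014, id=14), (2016, id=19), (2017, id=10), (2017, id=12) …. Take first 1.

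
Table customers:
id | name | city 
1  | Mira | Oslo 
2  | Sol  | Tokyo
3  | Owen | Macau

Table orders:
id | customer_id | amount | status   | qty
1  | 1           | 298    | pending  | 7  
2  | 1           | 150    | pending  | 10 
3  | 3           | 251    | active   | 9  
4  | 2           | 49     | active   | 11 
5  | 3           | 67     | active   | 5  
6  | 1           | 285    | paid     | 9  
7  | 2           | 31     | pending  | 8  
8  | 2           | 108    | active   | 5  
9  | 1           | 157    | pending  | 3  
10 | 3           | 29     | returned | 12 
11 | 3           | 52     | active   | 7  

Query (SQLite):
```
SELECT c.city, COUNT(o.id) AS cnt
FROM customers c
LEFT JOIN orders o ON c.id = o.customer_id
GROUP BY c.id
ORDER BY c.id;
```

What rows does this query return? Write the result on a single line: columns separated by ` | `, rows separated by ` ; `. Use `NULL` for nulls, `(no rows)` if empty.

LEFT JOIN keeps every customers row; unmatched ones get NULL for orders columns.
Group by customers.id and compute COUNT(o.id). COUNT(col) of an all-NULL group is 0.
  1: ids {1, 2, 6, 9} → COUNT(o.id)=4
  2: ids {4, 7, 8} → COUNT(o.id)=3
  3: ids {3, 5, 10, 11} → COUNT(o.id)=4

Oslo | 4 ; Tokyo | 3 ; Macau | 4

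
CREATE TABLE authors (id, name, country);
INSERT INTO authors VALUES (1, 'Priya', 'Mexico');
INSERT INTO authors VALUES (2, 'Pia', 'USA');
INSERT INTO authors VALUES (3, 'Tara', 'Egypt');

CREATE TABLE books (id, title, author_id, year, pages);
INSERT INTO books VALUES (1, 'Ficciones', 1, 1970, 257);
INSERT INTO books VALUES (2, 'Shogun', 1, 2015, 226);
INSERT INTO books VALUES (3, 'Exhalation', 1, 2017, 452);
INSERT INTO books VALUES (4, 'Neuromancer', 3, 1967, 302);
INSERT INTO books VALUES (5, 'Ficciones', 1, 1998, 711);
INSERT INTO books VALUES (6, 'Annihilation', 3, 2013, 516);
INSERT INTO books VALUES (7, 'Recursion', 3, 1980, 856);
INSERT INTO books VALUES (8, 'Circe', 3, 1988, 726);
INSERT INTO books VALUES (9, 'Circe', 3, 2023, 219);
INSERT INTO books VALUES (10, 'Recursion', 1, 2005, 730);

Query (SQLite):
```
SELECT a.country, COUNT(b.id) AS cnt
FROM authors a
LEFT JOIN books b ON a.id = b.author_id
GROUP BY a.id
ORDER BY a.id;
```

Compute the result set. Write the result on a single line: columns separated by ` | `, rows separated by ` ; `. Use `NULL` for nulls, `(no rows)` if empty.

Mexico | 5 ; USA | 0 ; Egypt | 5

LEFT JOIN keeps every authors row; unmatched ones get NULL for books columns.
Group by authors.id and compute COUNT(b.id). COUNT(col) of an all-NULL group is 0.
  1: ids {1, 2, 3, 5, 10} → COUNT(b.id)=5
  2: ids {—} → COUNT(b.id)=0
  3: ids {4, 6, 7, 8, 9} → COUNT(b.id)=5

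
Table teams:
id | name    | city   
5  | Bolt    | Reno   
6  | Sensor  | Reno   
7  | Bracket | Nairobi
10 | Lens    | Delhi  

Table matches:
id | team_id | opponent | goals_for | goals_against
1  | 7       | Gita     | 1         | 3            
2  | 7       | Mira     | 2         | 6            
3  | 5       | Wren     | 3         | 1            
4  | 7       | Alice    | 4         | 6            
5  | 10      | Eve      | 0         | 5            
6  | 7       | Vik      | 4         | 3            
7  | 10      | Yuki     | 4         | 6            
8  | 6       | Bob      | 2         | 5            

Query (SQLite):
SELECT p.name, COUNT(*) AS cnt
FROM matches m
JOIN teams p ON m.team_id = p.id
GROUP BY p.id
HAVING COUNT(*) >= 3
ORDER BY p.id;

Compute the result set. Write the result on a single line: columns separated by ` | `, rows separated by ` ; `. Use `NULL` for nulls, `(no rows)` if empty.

Join each matches row to its teams via team_id.
Group joined rows by teams.id; compute COUNT(*) per group.
HAVING: keep groups with count ≥ 3.
  5: ids {3} → COUNT(*)=1
  6: ids {8} → COUNT(*)=1
  7: ids {1, 2, 4, 6} → COUNT(*)=4
  10: ids {5, 7} → COUNT(*)=2

Bracket | 4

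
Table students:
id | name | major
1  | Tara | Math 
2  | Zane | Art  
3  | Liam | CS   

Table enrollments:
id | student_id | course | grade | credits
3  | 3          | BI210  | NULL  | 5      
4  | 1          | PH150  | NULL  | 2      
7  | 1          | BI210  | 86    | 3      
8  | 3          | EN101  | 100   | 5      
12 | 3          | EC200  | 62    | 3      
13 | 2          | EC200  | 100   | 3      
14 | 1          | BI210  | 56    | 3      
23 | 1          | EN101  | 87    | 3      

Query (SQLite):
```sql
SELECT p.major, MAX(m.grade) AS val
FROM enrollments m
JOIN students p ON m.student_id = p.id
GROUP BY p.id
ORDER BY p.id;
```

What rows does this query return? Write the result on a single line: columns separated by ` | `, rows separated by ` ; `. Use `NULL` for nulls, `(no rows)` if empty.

Math | 87 ; Art | 100 ; CS | 100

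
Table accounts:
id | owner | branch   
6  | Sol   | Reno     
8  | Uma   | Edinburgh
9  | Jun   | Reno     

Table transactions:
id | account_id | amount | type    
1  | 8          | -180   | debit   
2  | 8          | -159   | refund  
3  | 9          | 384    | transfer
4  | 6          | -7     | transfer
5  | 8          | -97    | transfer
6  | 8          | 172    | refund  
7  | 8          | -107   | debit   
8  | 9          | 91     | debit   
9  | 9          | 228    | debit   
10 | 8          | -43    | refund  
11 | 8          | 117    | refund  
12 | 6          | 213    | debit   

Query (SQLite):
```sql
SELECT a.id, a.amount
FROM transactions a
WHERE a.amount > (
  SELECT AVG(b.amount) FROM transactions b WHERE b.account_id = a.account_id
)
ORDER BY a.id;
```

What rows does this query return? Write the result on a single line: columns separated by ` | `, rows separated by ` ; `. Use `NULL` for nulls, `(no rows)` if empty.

For each transactions row a, compute AVG(amount) over rows sharing a.account_id.
Keep row a if a.amount > that per-group AVG.
  account_id=6: AVG(amount) = 103.0
  account_id=8: AVG(amount) = -42.428571
  account_id=9: AVG(amount) = 234.333333

3 | 384 ; 6 | 172 ; 11 | 117 ; 12 | 213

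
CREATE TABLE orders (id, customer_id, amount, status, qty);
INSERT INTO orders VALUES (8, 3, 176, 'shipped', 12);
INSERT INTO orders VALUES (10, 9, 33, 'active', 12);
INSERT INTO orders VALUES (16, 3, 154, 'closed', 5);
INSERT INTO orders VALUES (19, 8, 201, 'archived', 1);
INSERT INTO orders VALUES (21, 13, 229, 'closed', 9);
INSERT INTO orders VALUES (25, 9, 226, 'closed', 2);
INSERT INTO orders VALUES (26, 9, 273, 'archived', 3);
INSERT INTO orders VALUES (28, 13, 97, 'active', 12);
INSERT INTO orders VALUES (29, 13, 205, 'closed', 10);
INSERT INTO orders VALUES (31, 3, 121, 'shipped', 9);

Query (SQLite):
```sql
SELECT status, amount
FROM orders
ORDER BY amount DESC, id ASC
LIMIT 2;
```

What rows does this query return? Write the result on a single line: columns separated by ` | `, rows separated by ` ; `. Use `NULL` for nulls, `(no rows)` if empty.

archived | 273 ; closed | 229

Sort by amount desc, tiebreak id asc: (273, id=26), (229, id=21), (226, id=25), (205, id=29), (201, id=19) …. Take first 2.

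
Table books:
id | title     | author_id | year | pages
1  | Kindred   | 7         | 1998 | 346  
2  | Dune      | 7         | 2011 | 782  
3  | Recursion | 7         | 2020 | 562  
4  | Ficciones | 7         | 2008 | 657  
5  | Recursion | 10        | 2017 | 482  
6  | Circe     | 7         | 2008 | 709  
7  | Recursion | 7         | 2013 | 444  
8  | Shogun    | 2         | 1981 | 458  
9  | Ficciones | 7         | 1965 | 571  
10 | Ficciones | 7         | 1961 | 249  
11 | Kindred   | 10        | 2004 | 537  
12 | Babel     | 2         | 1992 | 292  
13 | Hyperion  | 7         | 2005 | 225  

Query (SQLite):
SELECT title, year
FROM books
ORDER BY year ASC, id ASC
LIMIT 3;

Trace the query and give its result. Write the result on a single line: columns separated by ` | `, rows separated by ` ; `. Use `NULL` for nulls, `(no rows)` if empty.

Sort by year asc, tiebreak id asc: (1961, id=10), (1965, id=9), (1981, id=8), (1992, id=12), (1998, id=1), (2004, id=11) …. Take first 3.

Ficciones | 1961 ; Ficciones | 1965 ; Shogun | 1981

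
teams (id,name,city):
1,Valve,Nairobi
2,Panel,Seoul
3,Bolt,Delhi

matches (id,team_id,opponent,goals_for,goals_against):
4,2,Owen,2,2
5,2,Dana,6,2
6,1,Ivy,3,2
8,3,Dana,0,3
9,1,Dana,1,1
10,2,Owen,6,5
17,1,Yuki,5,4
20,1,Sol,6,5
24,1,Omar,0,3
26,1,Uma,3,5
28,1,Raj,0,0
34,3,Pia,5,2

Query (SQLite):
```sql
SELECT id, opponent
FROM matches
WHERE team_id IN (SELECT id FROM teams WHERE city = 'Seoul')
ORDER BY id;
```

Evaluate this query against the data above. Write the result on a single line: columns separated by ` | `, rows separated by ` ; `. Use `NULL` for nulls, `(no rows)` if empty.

Inner query: teams.id where city = 'Seoul'.
Outer: keep matches rows whose team_id is in that set.
Inner query → {2}

4 | Owen ; 5 | Dana ; 10 | Owen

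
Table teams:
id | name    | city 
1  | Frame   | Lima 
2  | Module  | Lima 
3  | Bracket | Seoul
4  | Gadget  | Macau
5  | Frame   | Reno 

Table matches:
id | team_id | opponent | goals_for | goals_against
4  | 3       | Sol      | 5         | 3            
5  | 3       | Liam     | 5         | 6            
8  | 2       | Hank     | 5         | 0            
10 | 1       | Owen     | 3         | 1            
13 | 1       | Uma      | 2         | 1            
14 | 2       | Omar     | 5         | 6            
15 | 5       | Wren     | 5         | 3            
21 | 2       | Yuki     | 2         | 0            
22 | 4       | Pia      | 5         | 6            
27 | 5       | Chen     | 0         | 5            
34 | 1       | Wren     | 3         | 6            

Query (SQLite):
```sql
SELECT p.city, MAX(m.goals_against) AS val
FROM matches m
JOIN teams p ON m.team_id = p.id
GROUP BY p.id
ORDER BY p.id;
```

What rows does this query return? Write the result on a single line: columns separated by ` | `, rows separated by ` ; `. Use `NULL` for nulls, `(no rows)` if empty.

Lima | 6 ; Lima | 6 ; Seoul | 6 ; Macau | 6 ; Reno | 5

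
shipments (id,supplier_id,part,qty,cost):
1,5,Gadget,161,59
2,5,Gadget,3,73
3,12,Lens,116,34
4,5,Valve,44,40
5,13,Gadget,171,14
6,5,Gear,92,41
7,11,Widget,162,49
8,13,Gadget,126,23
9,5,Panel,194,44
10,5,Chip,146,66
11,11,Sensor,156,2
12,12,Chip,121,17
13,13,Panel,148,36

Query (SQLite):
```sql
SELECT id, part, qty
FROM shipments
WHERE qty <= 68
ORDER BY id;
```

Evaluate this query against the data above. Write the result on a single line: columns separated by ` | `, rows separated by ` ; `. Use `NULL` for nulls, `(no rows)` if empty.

2 | Gadget | 3 ; 4 | Valve | 44

qty <= 68: ids {2, 4}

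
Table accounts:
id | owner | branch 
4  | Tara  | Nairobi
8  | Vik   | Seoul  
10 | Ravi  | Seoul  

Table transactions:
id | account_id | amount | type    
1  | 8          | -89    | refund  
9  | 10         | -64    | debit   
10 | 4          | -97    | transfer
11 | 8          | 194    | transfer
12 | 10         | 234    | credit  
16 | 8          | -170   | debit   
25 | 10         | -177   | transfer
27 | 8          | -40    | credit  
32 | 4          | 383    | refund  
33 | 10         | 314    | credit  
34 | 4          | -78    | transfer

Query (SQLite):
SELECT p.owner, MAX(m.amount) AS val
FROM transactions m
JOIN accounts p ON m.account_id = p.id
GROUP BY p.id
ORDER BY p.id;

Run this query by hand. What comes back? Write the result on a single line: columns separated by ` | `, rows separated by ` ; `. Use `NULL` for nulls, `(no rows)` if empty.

Join each transactions row to its accounts via account_id.
Group joined rows by accounts.id; compute MAX(m.amount) per group.
  4: ids {10, 32, 34} → MAX(m.amount)=383
  8: ids {1, 11, 16, 27} → MAX(m.amount)=194
  10: ids {9, 12, 25, 33} → MAX(m.amount)=314

Tara | 383 ; Vik | 194 ; Ravi | 314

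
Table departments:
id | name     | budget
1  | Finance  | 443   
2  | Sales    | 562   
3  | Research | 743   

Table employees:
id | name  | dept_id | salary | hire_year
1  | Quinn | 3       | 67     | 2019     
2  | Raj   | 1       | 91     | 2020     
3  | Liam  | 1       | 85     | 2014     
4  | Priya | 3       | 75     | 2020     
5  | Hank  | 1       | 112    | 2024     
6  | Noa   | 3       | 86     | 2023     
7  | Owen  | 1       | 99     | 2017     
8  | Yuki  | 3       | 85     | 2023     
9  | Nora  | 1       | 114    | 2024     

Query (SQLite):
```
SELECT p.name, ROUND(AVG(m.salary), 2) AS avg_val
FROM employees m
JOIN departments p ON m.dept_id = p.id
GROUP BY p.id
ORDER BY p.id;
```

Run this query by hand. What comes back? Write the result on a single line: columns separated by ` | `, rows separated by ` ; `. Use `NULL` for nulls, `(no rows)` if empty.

Finance | 100.2 ; Research | 78.25

Join each employees row to its departments via dept_id.
Group joined rows by departments.id; compute ROUND(AVG(m.salary), 2) per group.
  1: ids {2, 3, 5, 7, 9} → ROUND(AVG(m.salary), 2)=100.2
  3: ids {1, 4, 6, 8} → ROUND(AVG(m.salary), 2)=78.25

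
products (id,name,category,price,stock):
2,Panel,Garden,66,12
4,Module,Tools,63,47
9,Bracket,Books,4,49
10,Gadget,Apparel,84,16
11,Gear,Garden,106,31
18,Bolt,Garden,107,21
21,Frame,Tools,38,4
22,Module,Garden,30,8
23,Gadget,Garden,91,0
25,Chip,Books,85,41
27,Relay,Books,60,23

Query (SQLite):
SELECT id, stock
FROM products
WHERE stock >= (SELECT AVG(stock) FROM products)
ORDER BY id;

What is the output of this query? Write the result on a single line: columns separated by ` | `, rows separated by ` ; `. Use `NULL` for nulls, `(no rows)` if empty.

4 | 47 ; 9 | 49 ; 11 | 31 ; 25 | 41 ; 27 | 23

Scalar subquery: AVG(stock) over all products rows = 22.909091 (≈; comparison uses full precision).
Keep rows where stock >= that value.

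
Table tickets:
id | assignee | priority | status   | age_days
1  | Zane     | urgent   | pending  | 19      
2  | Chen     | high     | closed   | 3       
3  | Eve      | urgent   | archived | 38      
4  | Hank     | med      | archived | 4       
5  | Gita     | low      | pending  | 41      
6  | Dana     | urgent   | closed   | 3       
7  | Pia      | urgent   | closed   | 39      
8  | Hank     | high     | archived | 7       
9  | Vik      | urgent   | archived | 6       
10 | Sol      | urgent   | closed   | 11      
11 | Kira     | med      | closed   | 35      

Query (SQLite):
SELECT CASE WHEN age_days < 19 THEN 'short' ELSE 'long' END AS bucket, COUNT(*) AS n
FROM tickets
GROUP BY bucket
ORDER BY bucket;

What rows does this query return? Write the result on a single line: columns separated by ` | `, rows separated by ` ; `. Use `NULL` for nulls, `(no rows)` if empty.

long | 5 ; short | 6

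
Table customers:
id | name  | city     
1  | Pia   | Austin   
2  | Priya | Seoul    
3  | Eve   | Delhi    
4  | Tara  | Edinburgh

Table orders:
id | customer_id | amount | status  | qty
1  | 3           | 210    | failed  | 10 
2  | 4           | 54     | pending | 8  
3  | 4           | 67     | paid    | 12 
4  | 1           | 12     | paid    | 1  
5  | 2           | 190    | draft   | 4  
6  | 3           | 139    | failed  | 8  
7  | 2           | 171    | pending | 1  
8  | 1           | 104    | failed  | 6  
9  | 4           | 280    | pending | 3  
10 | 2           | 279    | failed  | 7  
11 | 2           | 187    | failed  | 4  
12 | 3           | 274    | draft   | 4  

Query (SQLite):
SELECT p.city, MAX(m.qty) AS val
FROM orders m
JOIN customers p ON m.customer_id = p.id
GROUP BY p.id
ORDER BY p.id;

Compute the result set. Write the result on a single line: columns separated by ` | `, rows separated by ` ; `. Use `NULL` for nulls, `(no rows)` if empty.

Join each orders row to its customers via customer_id.
Group joined rows by customers.id; compute MAX(m.qty) per group.
  1: ids {4, 8} → MAX(m.qty)=6
  2: ids {5, 7, 10, 11} → MAX(m.qty)=7
  3: ids {1, 6, 12} → MAX(m.qty)=10
  4: ids {2, 3, 9} → MAX(m.qty)=12

Austin | 6 ; Seoul | 7 ; Delhi | 10 ; Edinburgh | 12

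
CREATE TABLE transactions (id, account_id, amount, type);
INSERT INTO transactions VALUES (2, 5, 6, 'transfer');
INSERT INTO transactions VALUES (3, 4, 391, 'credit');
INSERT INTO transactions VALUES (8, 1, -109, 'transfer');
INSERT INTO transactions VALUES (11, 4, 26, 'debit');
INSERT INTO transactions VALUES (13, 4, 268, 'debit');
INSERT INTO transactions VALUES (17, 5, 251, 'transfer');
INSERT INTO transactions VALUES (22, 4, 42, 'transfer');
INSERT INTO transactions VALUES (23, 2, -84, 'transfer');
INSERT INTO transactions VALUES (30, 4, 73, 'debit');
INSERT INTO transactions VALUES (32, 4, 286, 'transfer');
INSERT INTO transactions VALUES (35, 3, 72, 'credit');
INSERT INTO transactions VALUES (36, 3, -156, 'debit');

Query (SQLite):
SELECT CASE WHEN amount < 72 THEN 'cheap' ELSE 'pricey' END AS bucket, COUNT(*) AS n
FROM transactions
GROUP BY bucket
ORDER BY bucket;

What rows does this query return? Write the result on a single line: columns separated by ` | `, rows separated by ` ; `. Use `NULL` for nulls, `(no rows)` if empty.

cheap | 6 ; pricey | 6

Bucket rows by amount < 72 → 'cheap' else 'pricey'; count each bucket.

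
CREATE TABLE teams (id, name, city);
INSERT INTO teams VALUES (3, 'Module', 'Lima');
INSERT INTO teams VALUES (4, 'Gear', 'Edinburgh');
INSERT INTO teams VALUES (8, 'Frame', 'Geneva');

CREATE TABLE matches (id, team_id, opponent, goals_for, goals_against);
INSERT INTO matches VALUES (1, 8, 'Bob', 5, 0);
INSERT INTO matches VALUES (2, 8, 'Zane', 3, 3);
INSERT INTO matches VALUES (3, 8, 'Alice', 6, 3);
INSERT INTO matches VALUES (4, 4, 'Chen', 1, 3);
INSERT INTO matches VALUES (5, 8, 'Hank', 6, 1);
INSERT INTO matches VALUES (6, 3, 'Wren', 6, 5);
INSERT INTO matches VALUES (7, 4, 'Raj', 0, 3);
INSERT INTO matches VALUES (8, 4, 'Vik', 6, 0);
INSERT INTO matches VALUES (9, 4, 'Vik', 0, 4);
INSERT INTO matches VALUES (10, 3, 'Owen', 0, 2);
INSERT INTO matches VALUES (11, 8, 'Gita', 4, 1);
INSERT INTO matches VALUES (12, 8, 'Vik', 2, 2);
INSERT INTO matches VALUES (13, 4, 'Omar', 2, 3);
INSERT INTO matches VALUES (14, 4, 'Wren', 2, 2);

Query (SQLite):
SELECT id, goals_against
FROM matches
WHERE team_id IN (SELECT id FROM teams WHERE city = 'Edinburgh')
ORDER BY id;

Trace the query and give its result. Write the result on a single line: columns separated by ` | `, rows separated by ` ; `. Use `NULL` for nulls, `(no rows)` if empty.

4 | 3 ; 7 | 3 ; 8 | 0 ; 9 | 4 ; 13 | 3 ; 14 | 2

Inner query: teams.id where city = 'Edinburgh'.
Outer: keep matches rows whose team_id is in that set.
Inner query → {4}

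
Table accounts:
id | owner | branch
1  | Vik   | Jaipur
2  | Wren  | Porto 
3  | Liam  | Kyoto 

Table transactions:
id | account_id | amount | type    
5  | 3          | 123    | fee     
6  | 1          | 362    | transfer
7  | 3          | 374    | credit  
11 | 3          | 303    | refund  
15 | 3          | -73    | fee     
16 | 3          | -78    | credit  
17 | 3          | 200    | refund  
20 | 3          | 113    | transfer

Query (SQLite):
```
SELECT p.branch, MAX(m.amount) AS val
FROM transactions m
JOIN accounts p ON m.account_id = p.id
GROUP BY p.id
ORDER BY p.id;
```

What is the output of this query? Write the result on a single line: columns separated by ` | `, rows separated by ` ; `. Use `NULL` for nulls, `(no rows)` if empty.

Join each transactions row to its accounts via account_id.
Group joined rows by accounts.id; compute MAX(m.amount) per group.
  1: ids {6} → MAX(m.amount)=362
  3: ids {5, 7, 11, 15, 16, 17, 20} → MAX(m.amount)=374

Jaipur | 362 ; Kyoto | 374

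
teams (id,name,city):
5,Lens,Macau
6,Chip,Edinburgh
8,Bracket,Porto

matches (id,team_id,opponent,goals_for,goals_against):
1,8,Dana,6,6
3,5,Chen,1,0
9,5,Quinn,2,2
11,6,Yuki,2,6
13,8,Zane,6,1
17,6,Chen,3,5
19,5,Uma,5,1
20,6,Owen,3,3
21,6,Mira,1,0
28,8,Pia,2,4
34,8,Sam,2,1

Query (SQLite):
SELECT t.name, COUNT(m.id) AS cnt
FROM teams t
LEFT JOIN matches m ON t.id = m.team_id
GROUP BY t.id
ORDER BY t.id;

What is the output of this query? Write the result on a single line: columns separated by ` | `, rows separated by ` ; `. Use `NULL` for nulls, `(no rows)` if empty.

LEFT JOIN keeps every teams row; unmatched ones get NULL for matches columns.
Group by teams.id and compute COUNT(m.id). COUNT(col) of an all-NULL group is 0.
  5: ids {3, 9, 19} → COUNT(m.id)=3
  6: ids {11, 17, 20, 21} → COUNT(m.id)=4
  8: ids {1, 13, 28, 34} → COUNT(m.id)=4

Lens | 3 ; Chip | 4 ; Bracket | 4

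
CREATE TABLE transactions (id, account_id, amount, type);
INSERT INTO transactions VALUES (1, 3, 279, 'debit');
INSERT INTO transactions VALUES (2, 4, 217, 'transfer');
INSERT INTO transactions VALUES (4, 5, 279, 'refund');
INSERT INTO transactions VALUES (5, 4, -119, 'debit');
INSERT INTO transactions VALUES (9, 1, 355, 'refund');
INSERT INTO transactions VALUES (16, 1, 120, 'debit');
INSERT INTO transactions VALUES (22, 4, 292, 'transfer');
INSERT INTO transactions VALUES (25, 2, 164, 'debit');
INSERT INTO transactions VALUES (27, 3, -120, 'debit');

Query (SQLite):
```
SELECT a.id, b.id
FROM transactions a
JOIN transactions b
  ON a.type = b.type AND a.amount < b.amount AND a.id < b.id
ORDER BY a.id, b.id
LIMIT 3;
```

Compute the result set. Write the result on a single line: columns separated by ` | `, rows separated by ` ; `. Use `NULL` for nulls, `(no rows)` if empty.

2 | 22 ; 4 | 9 ; 5 | 16

Pairs (a,b) with same type, a.amount < b.amount, a.id < b.id.
type groups: debit:{1,5,16,25,27} refund:{4,9} transfer:{2,22}
Ordered by (a.id, b.id); first 3.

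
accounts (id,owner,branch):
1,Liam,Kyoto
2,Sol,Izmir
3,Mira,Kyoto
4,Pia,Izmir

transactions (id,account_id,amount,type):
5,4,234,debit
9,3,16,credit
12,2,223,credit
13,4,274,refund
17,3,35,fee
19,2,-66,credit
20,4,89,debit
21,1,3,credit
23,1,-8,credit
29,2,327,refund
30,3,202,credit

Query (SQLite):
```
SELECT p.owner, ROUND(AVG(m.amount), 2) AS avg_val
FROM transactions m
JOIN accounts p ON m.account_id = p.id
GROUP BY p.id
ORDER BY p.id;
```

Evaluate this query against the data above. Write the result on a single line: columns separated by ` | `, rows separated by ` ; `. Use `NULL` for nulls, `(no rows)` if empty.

Join each transactions row to its accounts via account_id.
Group joined rows by accounts.id; compute ROUND(AVG(m.amount), 2) per group.
  1: ids {21, 23} → ROUND(AVG(m.amount), 2)=-2.5
  2: ids {12, 19, 29} → ROUND(AVG(m.amount), 2)=161.33
  3: ids {9, 17, 30} → ROUND(AVG(m.amount), 2)=84.33
  4: ids {5, 13, 20} → ROUND(AVG(m.amount), 2)=199

Liam | -2.5 ; Sol | 161.33 ; Mira | 84.33 ; Pia | 199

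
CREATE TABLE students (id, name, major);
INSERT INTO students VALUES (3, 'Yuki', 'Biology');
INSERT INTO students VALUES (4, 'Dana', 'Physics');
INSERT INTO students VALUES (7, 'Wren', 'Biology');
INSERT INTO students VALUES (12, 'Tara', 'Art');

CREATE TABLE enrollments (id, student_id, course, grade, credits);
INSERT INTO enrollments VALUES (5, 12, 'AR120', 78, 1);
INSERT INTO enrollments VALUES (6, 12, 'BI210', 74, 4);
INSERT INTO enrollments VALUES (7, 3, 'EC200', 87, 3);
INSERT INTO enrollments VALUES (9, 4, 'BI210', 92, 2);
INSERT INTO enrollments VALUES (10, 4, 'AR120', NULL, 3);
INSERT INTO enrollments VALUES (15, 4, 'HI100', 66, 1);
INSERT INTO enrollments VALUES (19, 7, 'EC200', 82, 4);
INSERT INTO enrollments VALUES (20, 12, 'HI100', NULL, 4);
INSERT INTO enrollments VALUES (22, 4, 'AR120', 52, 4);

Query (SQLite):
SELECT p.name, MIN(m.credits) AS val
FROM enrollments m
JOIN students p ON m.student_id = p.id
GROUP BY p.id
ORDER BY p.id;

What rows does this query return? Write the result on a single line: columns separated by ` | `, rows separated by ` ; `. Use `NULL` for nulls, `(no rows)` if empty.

Yuki | 3 ; Dana | 1 ; Wren | 4 ; Tara | 1

Join each enrollments row to its students via student_id.
Group joined rows by students.id; compute MIN(m.credits) per group.
  3: ids {7} → MIN(m.credits)=3
  4: ids {9, 10, 15, 22} → MIN(m.credits)=1
  7: ids {19} → MIN(m.credits)=4
  12: ids {5, 6, 20} → MIN(m.credits)=1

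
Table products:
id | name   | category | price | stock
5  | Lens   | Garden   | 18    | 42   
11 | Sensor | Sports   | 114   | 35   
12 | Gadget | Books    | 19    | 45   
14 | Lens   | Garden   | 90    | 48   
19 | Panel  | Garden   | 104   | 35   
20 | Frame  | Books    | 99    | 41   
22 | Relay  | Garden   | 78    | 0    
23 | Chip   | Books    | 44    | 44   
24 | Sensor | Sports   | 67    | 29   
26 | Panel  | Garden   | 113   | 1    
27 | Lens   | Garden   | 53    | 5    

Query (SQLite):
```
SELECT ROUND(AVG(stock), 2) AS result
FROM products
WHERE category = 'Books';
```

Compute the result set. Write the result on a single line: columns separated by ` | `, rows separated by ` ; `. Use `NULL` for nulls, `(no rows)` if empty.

43.33

Rows where category='Books' → stock values: [45, 41, 44].
AVG = 130 / 3 (rounded to 2 dp).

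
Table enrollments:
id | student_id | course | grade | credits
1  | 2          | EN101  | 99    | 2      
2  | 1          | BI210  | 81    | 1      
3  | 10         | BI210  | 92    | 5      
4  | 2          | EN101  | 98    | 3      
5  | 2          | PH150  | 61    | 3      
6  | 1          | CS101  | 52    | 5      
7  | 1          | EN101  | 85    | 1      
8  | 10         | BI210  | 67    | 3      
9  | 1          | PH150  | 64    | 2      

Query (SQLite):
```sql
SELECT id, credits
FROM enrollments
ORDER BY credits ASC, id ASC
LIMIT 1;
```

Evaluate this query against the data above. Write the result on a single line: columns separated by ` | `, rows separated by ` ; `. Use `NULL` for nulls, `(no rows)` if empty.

Sort by credits asc, tiebreak id asc: (1, id=2), (1, id=7), (2, id=1), (2, id=9) …. Take first 1.

2 | 1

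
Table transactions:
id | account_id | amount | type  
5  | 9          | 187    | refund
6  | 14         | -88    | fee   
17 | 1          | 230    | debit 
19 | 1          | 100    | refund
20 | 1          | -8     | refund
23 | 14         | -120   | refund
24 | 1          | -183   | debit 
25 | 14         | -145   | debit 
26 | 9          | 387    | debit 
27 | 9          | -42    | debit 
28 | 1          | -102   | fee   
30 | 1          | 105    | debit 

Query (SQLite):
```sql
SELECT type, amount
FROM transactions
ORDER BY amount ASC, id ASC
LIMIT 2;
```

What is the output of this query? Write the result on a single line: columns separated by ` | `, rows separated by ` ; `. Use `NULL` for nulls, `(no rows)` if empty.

debit | -183 ; debit | -145

Sort by amount asc, tiebreak id asc: (-183, id=24), (-145, id=25), (-120, id=23), (-102, id=28), (-88, id=6) …. Take first 2.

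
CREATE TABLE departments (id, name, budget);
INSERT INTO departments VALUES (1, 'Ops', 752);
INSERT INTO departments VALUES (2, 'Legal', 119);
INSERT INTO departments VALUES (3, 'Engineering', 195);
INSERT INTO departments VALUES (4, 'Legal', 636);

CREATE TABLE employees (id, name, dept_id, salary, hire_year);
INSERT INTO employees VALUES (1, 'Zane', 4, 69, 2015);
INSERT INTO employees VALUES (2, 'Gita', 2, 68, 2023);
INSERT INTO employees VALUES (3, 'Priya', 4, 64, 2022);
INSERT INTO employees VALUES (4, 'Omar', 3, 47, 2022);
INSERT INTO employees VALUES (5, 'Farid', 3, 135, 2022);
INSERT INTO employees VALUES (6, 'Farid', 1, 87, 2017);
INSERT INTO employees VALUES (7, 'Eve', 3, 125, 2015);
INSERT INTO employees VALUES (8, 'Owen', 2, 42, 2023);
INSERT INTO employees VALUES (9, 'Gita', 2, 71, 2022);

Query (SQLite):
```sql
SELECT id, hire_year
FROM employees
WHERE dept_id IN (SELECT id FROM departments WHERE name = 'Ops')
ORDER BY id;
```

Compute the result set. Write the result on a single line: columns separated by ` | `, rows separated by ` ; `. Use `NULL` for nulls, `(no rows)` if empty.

6 | 2017

Inner query: departments.id where name = 'Ops'.
Outer: keep employees rows whose dept_id is in that set.
Inner query → {1}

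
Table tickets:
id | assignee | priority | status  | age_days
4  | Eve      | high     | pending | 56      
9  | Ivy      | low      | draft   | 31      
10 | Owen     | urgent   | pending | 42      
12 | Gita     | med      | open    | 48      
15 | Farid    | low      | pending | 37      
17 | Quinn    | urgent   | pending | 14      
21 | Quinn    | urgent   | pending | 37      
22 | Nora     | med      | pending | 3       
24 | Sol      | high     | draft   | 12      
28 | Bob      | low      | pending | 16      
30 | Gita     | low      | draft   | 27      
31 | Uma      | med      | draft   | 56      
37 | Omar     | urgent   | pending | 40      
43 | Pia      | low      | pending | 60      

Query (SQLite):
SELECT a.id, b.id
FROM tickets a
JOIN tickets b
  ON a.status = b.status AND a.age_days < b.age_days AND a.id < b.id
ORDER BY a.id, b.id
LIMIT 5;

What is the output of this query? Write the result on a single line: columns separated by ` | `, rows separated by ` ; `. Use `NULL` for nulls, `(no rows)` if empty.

4 | 43 ; 9 | 31 ; 10 | 43 ; 15 | 37 ; 15 | 43

Pairs (a,b) with same status, a.age_days < b.age_days, a.id < b.id.
status groups: draft:{9,24,30,31} open:{12} pending:{4,10,15,17,21,22,28,37,43}
Ordered by (a.id, b.id); first 5.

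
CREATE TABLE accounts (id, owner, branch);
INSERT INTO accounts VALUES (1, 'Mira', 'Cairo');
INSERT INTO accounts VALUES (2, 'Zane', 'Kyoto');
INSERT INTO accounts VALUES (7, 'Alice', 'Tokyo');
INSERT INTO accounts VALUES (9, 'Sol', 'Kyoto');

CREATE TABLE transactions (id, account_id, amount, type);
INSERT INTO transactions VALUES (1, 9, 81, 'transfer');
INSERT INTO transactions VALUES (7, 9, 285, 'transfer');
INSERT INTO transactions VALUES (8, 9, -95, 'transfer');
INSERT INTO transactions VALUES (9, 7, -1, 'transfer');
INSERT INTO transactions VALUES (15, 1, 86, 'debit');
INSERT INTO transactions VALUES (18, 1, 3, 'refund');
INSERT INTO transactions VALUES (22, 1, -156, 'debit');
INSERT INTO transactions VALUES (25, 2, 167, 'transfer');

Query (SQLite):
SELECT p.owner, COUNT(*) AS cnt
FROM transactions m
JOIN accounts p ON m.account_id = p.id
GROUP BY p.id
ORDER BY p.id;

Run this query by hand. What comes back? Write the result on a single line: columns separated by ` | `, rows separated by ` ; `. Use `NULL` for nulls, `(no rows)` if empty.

Join each transactions row to its accounts via account_id.
Group joined rows by accounts.id; compute COUNT(*) per group.
  1: ids {15, 18, 22} → COUNT(*)=3
  2: ids {25} → COUNT(*)=1
  7: ids {9} → COUNT(*)=1
  9: ids {1, 7, 8} → COUNT(*)=3

Mira | 3 ; Zane | 1 ; Alice | 1 ; Sol | 3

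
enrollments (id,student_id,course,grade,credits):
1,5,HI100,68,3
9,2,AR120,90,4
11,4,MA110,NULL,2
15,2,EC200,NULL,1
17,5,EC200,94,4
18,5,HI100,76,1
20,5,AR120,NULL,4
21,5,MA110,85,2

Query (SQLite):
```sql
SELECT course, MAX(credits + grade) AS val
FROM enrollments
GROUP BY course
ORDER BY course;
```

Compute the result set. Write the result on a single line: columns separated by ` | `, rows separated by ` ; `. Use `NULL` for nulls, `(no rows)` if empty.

For each row compute credits + grade.
Group by course; take MAX of the expression per group.
  AR120: ids {9, 20} → MAX(credits + grade)=94
  EC200: ids {15, 17} → MAX(credits + grade)=98
  HI100: ids {1, 18} → MAX(credits + grade)=77
  MA110: ids {11, 21} → MAX(credits + grade)=87

AR120 | 94 ; EC200 | 98 ; HI100 | 77 ; MA110 | 87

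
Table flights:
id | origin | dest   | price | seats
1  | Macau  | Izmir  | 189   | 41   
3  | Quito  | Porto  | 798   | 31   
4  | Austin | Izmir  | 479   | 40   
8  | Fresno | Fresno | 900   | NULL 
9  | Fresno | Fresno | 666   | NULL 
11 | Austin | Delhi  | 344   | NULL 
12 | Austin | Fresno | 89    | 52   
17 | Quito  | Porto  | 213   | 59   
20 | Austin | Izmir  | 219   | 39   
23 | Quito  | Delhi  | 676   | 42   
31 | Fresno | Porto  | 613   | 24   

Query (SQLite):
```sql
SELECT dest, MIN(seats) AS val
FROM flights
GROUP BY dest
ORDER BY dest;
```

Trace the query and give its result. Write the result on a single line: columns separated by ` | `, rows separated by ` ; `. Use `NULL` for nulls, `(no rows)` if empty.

Partition flights by dest; compute MIN(seats) within each group.
  Delhi: ids {11, 23} → MIN(seats)=42
  Fresno: ids {8, 9, 12} → MIN(seats)=52
  Izmir: ids {1, 4, 20} → MIN(seats)=39
  Porto: ids {3, 17, 31} → MIN(seats)=24

Delhi | 42 ; Fresno | 52 ; Izmir | 39 ; Porto | 24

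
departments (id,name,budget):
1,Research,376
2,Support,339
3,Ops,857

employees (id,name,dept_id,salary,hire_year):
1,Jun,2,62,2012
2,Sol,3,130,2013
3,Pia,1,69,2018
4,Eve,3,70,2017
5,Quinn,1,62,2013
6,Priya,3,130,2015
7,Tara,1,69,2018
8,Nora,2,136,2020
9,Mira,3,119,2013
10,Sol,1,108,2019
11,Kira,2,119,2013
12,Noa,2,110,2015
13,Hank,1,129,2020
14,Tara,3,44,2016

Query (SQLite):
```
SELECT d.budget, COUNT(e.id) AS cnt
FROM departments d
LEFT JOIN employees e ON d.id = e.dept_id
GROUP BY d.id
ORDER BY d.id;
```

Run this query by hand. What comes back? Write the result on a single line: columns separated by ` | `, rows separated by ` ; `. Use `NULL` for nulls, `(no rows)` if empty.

LEFT JOIN keeps every departments row; unmatched ones get NULL for employees columns.
Group by departments.id and compute COUNT(e.id). COUNT(col) of an all-NULL group is 0.
  1: ids {3, 5, 7, 10, 13} → COUNT(e.id)=5
  2: ids {1, 8, 11, 12} → COUNT(e.id)=4
  3: ids {2, 4, 6, 9, 14} → COUNT(e.id)=5

376 | 5 ; 339 | 4 ; 857 | 5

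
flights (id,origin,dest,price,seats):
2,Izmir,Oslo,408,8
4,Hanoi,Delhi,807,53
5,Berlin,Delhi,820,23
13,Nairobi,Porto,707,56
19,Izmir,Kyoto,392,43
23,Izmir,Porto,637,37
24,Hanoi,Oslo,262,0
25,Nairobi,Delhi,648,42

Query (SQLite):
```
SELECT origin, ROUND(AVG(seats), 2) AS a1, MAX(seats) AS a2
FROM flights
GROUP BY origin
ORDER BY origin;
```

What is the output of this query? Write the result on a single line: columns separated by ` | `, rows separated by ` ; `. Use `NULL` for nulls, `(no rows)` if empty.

Berlin | 23 | 23 ; Hanoi | 26.5 | 53 ; Izmir | 29.33 | 43 ; Nairobi | 49 | 56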